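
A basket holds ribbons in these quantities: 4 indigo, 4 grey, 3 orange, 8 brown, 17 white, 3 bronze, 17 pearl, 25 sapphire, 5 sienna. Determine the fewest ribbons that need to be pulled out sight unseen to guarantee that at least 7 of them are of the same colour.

44

By pigeonhole, put each drawn ribbon into a box by colour. The largest draw with every box below 7 takes min(count, 6) from each colour; colours with fewer than 6 contribute all they have.
Σ min(cᵢ, 6) = 4 + 4 + 3 + 6 + 6 + 3 + 6 + 6 + 5 = 43.
Draw number 43 + 1 = 44 must push one box to 7.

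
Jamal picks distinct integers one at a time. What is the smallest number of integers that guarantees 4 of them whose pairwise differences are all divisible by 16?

Integers whose pairwise differences are multiples of 16 are exactly those sharing a remainder mod 16. By pigeonhole, the 16 residue classes mod 16 are the pigeonholes.
With 48 integers one could put 3 in each residue class and have no class reach 4.
The 49th integer pushes some class to 4, so 16·3 + 1 = 49.

49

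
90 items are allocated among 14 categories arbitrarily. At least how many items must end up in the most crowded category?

By the pigeonhole principle, the 14 categories are the holes and the 90 items are the pigeons.
If every category held at most 6 items, the total would be at most 14 × 6 = 84, which is less than 90.
So some category holds at least ⌈90/14⌉ = 7 items.

7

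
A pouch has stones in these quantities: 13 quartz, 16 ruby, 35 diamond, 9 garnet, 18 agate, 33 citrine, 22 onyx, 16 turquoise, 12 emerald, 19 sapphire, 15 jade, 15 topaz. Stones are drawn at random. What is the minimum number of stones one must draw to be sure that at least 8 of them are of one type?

85

Put each drawn stone into a box by type. The largest draw with every box below 8 takes min(count, 7) from each type.
Σ min(cᵢ, 7) = 7 + 7 + 7 + 7 + 7 + 7 + 7 + 7 + 7 + 7 + 7 + 7 = 84.
Draw number 84 + 1 = 85 must push one box to 8.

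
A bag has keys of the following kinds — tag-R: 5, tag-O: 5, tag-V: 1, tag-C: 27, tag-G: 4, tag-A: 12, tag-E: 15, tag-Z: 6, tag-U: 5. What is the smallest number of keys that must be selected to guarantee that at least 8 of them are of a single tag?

48

Put each drawn key into a box by tag. The largest draw with every box below 8 takes min(count, 7) from each tag; tags with fewer than 7 contribute all they have.
Σ min(cᵢ, 7) = 5 + 5 + 1 + 7 + 4 + 7 + 7 + 6 + 5 = 47.
Draw number 47 + 1 = 48 must push one box to 8.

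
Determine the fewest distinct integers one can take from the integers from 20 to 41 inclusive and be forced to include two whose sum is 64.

14

A set avoiding the sum 64 can contain at most one of each pair {x, 64−x}, plus the 4 elements whose complement lies outside the range or equal to its own complement.
The integers 20, …, 32 (13 of them) are such a set: any two sum to at least 20+21 = 41 and at most 31+32 = 63 < 64.
Any 14th integer completes one of the 9 pairs, so 14 choices force a sum of 64.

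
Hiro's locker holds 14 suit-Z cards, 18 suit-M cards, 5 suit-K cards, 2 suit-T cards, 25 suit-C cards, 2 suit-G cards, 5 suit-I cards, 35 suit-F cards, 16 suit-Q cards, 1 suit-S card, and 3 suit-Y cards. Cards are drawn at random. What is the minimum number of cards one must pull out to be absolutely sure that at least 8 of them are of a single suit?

54

An adversary could hand out at most 7 cards per suit (6 suits run out sooner): 7 + 7 + 5 + 2 + 7 + 2 + 5 + 7 + 7 + 1 + 3 = 53 cards and still no suit has 8.
By pigeonhole, one more card lands in a suit already at 7, so 54 draws are enough and 53 are not.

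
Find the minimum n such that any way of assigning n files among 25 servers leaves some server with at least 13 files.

With 300 files one could put exactly 12 in each of the 25 servers, and no server would reach 13.
By pigeonhole, one more file must land in a server that already has 12, giving it 13.
So 25 × 12 + 1 = 301 files are required.

301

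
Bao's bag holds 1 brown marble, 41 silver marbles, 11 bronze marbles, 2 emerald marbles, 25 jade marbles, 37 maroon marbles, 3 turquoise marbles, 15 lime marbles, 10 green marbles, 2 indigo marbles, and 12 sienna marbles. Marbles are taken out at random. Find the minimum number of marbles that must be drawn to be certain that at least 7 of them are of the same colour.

51

Put each drawn marble into a box by colour. The largest draw with every box below 7 takes min(count, 6) from each colour; colours with fewer than 6 contribute all they have.
Σ min(cᵢ, 6) = 1 + 6 + 6 + 2 + 6 + 6 + 3 + 6 + 6 + 2 + 6 = 50.
Draw number 50 + 1 = 51 must push one box to 7.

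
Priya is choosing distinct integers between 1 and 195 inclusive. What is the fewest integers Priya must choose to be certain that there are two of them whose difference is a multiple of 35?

36

Integers whose pairwise differences are multiples of 35 are exactly those sharing a remainder mod 35. Pigeonhole: the 35 residue classes mod 35 are the pigeonholes.
With 35 integers one could put 1 in each residue class and have no class reach 2.
The 36th integer pushes some class to 2, so 35·1 + 1 = 36.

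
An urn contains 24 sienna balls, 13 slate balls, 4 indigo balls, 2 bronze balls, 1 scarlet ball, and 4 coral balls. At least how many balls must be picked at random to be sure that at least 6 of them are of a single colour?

An adversary could hand out at most 5 balls per colour (4 colours run out sooner): 5 + 5 + 4 + 2 + 1 + 4 = 21 balls and still no colour has 6.
One more ball lands in a colour already at 5, so 22 draws are enough and 21 are not.

22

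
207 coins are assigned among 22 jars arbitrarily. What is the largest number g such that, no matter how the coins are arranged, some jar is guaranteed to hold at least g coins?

Pigeonhole: the 22 jars are the holes and the 207 coins are the pigeons.
If every jar held at most 9 coins, the total would be at most 22 × 9 = 198, which is less than 207.
So some jar holds at least ⌈207/22⌉ = 10 coins.

10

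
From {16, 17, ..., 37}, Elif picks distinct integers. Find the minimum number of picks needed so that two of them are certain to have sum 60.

16

A set avoiding the sum 60 can contain at most one of each pair {x, 60−x}, plus the 8 elements whose complement lies outside the range or equal to its own complement.
The integers 16, …, 30 (15 of them) are such a set: any two sum to at least 16+17 = 33 and at most 29+30 = 59 < 60.
Any 16th integer completes one of the 7 pairs, so 16 choices force a sum of 60.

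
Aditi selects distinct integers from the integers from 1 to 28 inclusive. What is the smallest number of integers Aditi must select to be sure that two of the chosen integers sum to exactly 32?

Two chosen integers sum to 32 exactly when both halves of some pair {x, 32−x} with 4 ≤ x ≤ 32−x ≤ 28 are chosen — 12 such pairs.
The remaining 4 elements (those with no distinct partner in range) can never complete a 32-sum, so the worst case takes all of them and one from each pair: 4 + 12 = 16.
Pigeonhole: the 17th integer has to be the second member of some pair, so 16 + 1 = 17.

17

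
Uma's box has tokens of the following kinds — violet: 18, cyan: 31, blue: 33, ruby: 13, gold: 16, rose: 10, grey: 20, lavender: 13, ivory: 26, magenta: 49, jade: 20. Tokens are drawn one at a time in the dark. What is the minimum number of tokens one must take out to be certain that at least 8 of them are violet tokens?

In the worst case for collecting violet tokens, every non-violet token comes out first.
There are 31 + 33 + 13 + 16 + 10 + 20 + 13 + 26 + 49 + 20 = 231 non-violet tokens altogether.
After those, each further token must be violet, so 231 + 8 = 239 draws guarantee 8 violet tokens.

239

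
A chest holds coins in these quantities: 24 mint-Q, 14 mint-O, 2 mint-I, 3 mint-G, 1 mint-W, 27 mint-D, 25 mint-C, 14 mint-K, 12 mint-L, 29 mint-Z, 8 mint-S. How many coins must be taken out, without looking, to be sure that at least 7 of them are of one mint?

Pigeonhole: put each drawn coin into a box by mint. The largest draw with every box below 7 takes min(count, 6) from each mint; mints with fewer than 6 contribute all they have.
Σ min(cᵢ, 6) = 6 + 6 + 2 + 3 + 1 + 6 + 6 + 6 + 6 + 6 + 6 = 54.
Draw number 54 + 1 = 55 must push one box to 7.

55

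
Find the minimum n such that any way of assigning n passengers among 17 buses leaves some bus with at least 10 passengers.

154

With 153 passengers one could put exactly 9 in each of the 17 buses, and no bus would reach 10.
Pigeonhole: one more passenger must land in a bus that already has 9, giving it 10.
So 17 × 9 + 1 = 154 passengers are required.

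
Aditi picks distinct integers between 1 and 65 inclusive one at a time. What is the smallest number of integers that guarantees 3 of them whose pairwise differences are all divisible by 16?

Integers whose pairwise differences are multiples of 16 are exactly those sharing a remainder mod 16. The 16 residue classes mod 16 are the pigeonholes.
With 32 integers one could put 2 in each residue class and have no class reach 3.
The 33rd integer pushes some class to 3, so 16·2 + 1 = 33.

33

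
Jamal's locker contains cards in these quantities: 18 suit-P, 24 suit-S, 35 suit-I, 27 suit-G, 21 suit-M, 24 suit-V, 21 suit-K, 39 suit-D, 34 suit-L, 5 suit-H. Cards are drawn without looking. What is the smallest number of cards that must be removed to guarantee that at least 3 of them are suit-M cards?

230

In the worst case for collecting suit-M cards, every non-suit-M card comes out first.
There are 18 + 24 + 35 + 27 + 24 + 21 + 39 + 34 + 5 = 227 non-suit-M cards altogether.
After those, each further card must be suit-M, so 227 + 3 = 230 draws guarantee 3 suit-M cards.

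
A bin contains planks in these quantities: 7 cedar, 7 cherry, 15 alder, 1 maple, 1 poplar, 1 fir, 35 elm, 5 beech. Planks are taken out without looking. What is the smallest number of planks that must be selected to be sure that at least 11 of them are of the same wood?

By the pigeonhole principle, the 8 woods are the holes; the planks drawn are the pigeons.
To avoid 11 of any one wood, the worst case takes at most 10 of each wood, or every plank of a wood that has fewer than 10.
That gives 7 + 7 + 10 + 1 + 1 + 1 + 10 + 5 = 42 planks with no wood reaching 11.
The next plank forces some wood to 11, so 42 + 1 = 43.

43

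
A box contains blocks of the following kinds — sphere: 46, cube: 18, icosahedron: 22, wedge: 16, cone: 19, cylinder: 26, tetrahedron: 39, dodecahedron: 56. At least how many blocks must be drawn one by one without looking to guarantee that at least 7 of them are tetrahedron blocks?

In the worst case for collecting tetrahedron blocks, every non-tetrahedron block comes out first.
There are 46 + 18 + 22 + 16 + 19 + 26 + 56 = 203 non-tetrahedron blocks altogether.
After those, each further block must be tetrahedron, so 203 + 7 = 210 draws guarantee 7 tetrahedron blocks.

210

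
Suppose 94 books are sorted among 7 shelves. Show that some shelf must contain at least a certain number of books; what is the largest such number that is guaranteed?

By pigeonhole, the 7 shelves are the holes and the 94 books are the pigeons.
If every shelf held at most 13 books, the total would be at most 7 × 13 = 91, which is less than 94.
So some shelf holds at least ⌈94/7⌉ = 14 books.

14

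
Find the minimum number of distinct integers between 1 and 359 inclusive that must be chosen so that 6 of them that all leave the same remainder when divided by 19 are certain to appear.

The 19 residue classes mod 19 are the pigeonholes.
With 95 integers one could put 5 in each residue class and have no class reach 6.
The 96th integer pushes some class to 6, so 19·5 + 1 = 96.

96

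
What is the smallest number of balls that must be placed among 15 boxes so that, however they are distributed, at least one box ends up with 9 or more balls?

121

With 120 balls one could put exactly 8 in each of the 15 boxes, and no box would reach 9.
One more ball must land in a box that already has 8, giving it 9.
So 15 × 8 + 1 = 121 balls are required.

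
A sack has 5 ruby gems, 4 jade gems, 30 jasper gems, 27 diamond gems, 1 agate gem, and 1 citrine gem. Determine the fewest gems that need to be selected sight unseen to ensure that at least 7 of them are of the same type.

24

Pigeonhole: the 6 types are the holes; the gems drawn are the pigeons.
To avoid 7 of any one type, the worst case takes at most 6 of each type, or every gem of a type that has fewer than 6.
That gives 5 + 4 + 6 + 6 + 1 + 1 = 23 gems with no type reaching 7.
The next gem forces some type to 7, so 23 + 1 = 24.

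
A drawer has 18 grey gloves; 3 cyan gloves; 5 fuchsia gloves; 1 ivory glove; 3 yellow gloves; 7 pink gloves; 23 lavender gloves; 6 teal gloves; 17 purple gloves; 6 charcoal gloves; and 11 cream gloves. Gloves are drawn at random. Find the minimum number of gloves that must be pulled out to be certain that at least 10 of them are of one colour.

68

An adversary could hand out at most 9 gloves per colour (7 colours run out sooner): 9 + 3 + 5 + 1 + 3 + 7 + 9 + 6 + 9 + 6 + 9 = 67 gloves and still no colour has 10.
One more glove lands in a colour already at 9, so 68 draws are enough and 67 are not.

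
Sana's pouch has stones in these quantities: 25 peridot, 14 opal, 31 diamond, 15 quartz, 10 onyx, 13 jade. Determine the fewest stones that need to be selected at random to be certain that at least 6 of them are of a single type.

31

Put each drawn stone into a box by type. The largest draw with every box below 6 takes min(count, 5) from each type.
Σ min(cᵢ, 5) = 5 + 5 + 5 + 5 + 5 + 5 = 30.
Draw number 30 + 1 = 31 must push one box to 6.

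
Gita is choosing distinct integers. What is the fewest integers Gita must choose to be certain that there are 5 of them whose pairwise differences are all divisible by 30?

121

Integers whose pairwise differences are multiples of 30 are exactly those sharing a remainder mod 30. The 30 residue classes mod 30 are the pigeonholes.
With 120 integers one could put 4 in each residue class and have no class reach 5.
The 121st integer pushes some class to 5, so 30·4 + 1 = 121.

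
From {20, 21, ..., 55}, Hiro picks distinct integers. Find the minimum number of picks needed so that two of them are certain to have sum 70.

22

Group the elements by complementary pair {x, 70−x}: {20,50}, {21,49}, {22,48}, …, giving 15 two-element pairs, the single value 35 (it cannot pair with itself since the integers are distinct), and 5 integers whose partner 70−x falls outside [20,55].
Pigeonhole: treating each of those 21 groups as a pigeonhole, one can pick one integer per group — 21 integers — with no two summing to 70.
The 22nd integer lands in an occupied pair, forcing a sum of 70.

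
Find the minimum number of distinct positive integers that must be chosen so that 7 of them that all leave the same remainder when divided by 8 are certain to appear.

49

By the pigeonhole principle, the 8 residue classes mod 8 are the pigeonholes.
With 48 integers one could put 6 in each residue class and have no class reach 7.
The 49th integer pushes some class to 7, so 8·6 + 1 = 49.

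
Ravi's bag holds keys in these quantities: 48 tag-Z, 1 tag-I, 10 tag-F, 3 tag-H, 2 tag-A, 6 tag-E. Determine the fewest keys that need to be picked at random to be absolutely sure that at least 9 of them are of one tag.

29

An adversary could hand out at most 8 keys per tag (4 tags run out sooner): 8 + 1 + 8 + 3 + 2 + 6 = 28 keys and still no tag has 9.
By the pigeonhole principle, one more key lands in a tag already at 8, so 29 draws are enough and 28 are not.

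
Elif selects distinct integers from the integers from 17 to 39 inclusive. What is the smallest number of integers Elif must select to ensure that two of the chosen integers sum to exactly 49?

16

A set avoiding the sum 49 can contain at most one of each pair {x, 49−x}, plus the 7 elements whose complement lies outside the range.
The integers 25, …, 39 (15 of them) are such a set: any two sum to at least 25+26 = 51 > 49.
By the pigeonhole principle, any 16th integer completes one of the 8 pairs, so 16 choices force a sum of 49.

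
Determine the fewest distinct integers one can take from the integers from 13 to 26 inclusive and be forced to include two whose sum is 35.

Group the elements by complementary pair {x, 35−x}: {13,22}, {14,21}, {15,20}, …, giving 5 two-element pairs and 4 integers whose partner 35−x falls outside [13,26].
Pigeonhole: treating each of those 9 groups as a pigeonhole, one can pick one integer per group — 9 integers — with no two summing to 35.
The 10th integer lands in an occupied pair, forcing a sum of 35.

10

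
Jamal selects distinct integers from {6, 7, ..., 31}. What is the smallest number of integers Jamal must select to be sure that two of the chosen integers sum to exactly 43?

Two chosen integers sum to 43 exactly when both halves of some pair {x, 43−x} with 12 ≤ x ≤ 43−x ≤ 31 are chosen — 10 such pairs.
The remaining 6 elements (those with no distinct partner in range) can never complete a 43-sum, so the worst case takes all of them and one from each pair: 6 + 10 = 16.
The 17th integer has to be the second member of some pair, so 16 + 1 = 17.

17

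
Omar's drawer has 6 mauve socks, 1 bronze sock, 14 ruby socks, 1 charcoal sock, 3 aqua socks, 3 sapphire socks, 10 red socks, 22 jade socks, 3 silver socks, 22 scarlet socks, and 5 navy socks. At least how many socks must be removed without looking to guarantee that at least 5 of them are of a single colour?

Pigeonhole: the 11 colours are the holes; the socks drawn are the pigeons.
To avoid 5 of any one colour, the worst case takes at most 4 of each colour, or every sock of a colour that has fewer than 4.
That gives 4 + 1 + 4 + 1 + 3 + 3 + 4 + 4 + 3 + 4 + 4 = 35 socks with no colour reaching 5.
The next sock forces some colour to 5, so 35 + 1 = 36.

36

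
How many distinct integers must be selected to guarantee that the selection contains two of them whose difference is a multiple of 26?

27

Integers whose pairwise differences are multiples of 26 are exactly those sharing a remainder mod 26. The 26 residue classes mod 26 are the pigeonholes.
With 26 integers one could put 1 in each residue class and have no class reach 2.
The 27th integer pushes some class to 2, so 26·1 + 1 = 27.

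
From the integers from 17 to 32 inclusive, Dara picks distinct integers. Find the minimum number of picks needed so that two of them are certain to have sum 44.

12

Group the elements by complementary pair {x, 44−x}: {17,27}, {18,26}, {19,25}, …, giving 5 two-element pairs, the single value 22 (it cannot pair with itself since the integers are distinct), and 5 integers whose partner 44−x falls outside [17,32].
Treating each of those 11 groups as a pigeonhole, one can pick one integer per group — 11 integers — with no two summing to 44.
The 12th integer lands in an occupied pair, forcing a sum of 44.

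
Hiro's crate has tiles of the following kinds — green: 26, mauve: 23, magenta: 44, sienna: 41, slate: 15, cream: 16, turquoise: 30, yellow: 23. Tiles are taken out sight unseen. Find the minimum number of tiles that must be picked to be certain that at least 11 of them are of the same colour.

81

Pigeonhole: put each drawn tile into a box by colour. The largest draw with every box below 11 takes min(count, 10) from each colour.
Σ min(cᵢ, 10) = 10 + 10 + 10 + 10 + 10 + 10 + 10 + 10 = 80.
Draw number 80 + 1 = 81 must push one box to 11.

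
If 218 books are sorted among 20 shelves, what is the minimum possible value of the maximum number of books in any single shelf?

The 20 shelves are the holes and the 218 books are the pigeons.
If every shelf held at most 10 books, the total would be at most 20 × 10 = 200, which is less than 218.
So some shelf holds at least ⌈218/20⌉ = 11 books.

11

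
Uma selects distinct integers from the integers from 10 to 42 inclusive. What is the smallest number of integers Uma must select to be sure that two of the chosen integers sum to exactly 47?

20

Group the elements by complementary pair {x, 47−x}: {10,37}, {11,36}, {12,35}, …, giving 14 two-element pairs and 5 integers whose partner 47−x falls outside [10,42].
Treating each of those 19 groups as a pigeonhole, one can pick one integer per group — 19 integers — with no two summing to 47.
The 20th integer lands in an occupied pair, forcing a sum of 47.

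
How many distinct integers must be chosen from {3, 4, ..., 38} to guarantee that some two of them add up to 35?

Group the elements by complementary pair {x, 35−x}: {3,32}, {4,31}, {5,30}, …, giving 15 two-element pairs and 6 integers whose partner 35−x falls outside [3,38].
Treating each of those 21 groups as a pigeonhole, one can pick one integer per group — 21 integers — with no two summing to 35.
The 22nd integer lands in an occupied pair, forcing a sum of 35.

22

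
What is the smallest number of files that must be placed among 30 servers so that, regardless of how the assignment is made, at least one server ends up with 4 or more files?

With 90 files one could put exactly 3 in each of the 30 servers, and no server would reach 4.
One more file must land in a server that already has 3, giving it 4.
So 30 × 3 + 1 = 91 files are required.

91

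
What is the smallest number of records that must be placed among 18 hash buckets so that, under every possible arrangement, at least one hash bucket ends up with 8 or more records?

127

With 126 records one could put exactly 7 in each of the 18 hash buckets, and no hash bucket would reach 8.
Pigeonhole: one more record must land in a hash bucket that already has 7, giving it 8.
So 18 × 7 + 1 = 127 records are required.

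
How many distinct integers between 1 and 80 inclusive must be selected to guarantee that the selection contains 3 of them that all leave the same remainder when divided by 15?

The 15 residue classes mod 15 are the pigeonholes.
With 30 integers one could put 2 in each residue class and have no class reach 3.
The 31st integer pushes some class to 3, so 15·2 + 1 = 31.

31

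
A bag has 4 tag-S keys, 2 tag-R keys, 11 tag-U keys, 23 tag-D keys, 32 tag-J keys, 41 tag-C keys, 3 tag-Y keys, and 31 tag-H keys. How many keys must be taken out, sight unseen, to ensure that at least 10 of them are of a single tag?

55

An adversary could hand out at most 9 keys per tag (tag-S, tag-R, tag-Y run out sooner): 4 + 2 + 9 + 9 + 9 + 9 + 3 + 9 = 54 keys and still no tag has 10.
By the pigeonhole principle, one more key lands in a tag already at 9, so 55 draws are enough and 54 are not.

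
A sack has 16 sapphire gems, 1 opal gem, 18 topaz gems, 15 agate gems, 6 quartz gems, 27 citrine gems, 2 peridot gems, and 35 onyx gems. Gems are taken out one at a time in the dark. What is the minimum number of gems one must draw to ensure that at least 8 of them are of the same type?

45

An adversary could hand out at most 7 gems per type (opal, quartz, peridot run out sooner): 7 + 1 + 7 + 7 + 6 + 7 + 2 + 7 = 44 gems and still no type has 8.
Pigeonhole: one more gem lands in a type already at 7, so 45 draws are enough and 44 are not.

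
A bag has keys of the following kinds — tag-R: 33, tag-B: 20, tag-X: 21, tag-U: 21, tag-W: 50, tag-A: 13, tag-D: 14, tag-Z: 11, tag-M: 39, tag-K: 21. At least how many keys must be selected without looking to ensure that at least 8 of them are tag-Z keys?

240

In the worst case for collecting tag-Z keys, every non-tag-Z key comes out first.
There are 33 + 20 + 21 + 21 + 50 + 13 + 14 + 39 + 21 = 232 non-tag-Z keys altogether.
After those, each further key must be tag-Z, so 232 + 8 = 240 draws guarantee 8 tag-Z keys.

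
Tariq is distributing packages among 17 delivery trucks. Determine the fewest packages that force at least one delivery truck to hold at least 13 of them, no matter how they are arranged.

205

With 204 packages one could put exactly 12 in each of the 17 delivery trucks, and no delivery truck would reach 13.
Pigeonhole: one more package must land in a delivery truck that already has 12, giving it 13.
So 17 × 12 + 1 = 205 packages are required.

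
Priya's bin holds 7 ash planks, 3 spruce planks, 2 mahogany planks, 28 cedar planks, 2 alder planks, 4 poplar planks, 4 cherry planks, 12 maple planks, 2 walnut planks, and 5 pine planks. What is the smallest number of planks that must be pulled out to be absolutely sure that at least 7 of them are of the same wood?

The 10 woods are the holes; the planks drawn are the pigeons.
To avoid 7 of any one wood, the worst case takes at most 6 of each wood, or every plank of a wood that has fewer than 6.
That gives 6 + 3 + 2 + 6 + 2 + 4 + 4 + 6 + 2 + 5 = 40 planks with no wood reaching 7.
The next plank forces some wood to 7, so 40 + 1 = 41.

41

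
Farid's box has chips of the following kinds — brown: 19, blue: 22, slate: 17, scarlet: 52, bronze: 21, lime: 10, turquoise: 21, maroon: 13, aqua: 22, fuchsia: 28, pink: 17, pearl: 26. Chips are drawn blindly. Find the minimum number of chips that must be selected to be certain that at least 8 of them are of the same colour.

Put each drawn chip into a box by colour. The largest draw with every box below 8 takes min(count, 7) from each colour.
Σ min(cᵢ, 7) = 7 + 7 + 7 + 7 + 7 + 7 + 7 + 7 + 7 + 7 + 7 + 7 = 84.
Draw number 84 + 1 = 85 must push one box to 8.

85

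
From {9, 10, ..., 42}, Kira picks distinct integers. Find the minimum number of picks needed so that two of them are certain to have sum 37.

A set avoiding the sum 37 can contain at most one of each pair {x, 37−x}, plus the 14 elements whose complement lies outside the range.
The integers 19, …, 42 (24 of them) are such a set: any two sum to at least 19+20 = 39 > 37.
Any 25th integer completes one of the 10 pairs, so 25 choices force a sum of 37.

25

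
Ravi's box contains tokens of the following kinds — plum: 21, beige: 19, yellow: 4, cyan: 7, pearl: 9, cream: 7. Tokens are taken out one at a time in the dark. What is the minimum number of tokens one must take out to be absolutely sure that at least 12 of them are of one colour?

By pigeonhole, the 6 colours are the holes; the tokens drawn are the pigeons.
To avoid 12 of any one colour, the worst case takes at most 11 of each colour, or every token of a colour that has fewer than 11.
That gives 11 + 11 + 4 + 7 + 9 + 7 = 49 tokens with no colour reaching 12.
The next token forces some colour to 12, so 49 + 1 = 50.

50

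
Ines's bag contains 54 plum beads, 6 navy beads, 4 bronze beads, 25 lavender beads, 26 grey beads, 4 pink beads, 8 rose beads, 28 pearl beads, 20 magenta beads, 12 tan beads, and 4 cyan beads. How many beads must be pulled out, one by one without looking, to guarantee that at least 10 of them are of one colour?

The 11 colours are the holes; the beads drawn are the pigeons.
To avoid 10 of any one colour, the worst case takes at most 9 of each colour, or every bead of a colour that has fewer than 9.
That gives 9 + 6 + 4 + 9 + 9 + 4 + 8 + 9 + 9 + 9 + 4 = 80 beads with no colour reaching 10.
The next bead forces some colour to 10, so 80 + 1 = 81.

81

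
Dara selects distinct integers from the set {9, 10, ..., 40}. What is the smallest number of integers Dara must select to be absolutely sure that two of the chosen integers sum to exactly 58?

Group the elements by complementary pair {x, 58−x}: {18,40}, {19,39}, {20,38}, …, giving 11 two-element pairs, the single value 29 (it cannot pair with itself since the integers are distinct), and 9 integers whose partner 58−x falls outside [9,40].
Treating each of those 21 groups as a pigeonhole, one can pick one integer per group — 21 integers — with no two summing to 58.
The 22nd integer lands in an occupied pair, forcing a sum of 58.

22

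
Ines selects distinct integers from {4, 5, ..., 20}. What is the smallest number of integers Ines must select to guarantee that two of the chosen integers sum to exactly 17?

13

Group the elements by complementary pair {x, 17−x}: {4,13}, {5,12}, {6,11}, …, giving 5 two-element pairs and 7 integers whose partner 17−x falls outside [4,20].
Treating each of those 12 groups as a pigeonhole, one can pick one integer per group — 12 integers — with no two summing to 17.
The 13th integer lands in an occupied pair, forcing a sum of 17.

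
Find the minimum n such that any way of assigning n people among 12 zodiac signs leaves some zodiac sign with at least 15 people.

169

With 168 people one could put exactly 14 in each of the 12 zodiac signs, and no zodiac sign would reach 15.
Pigeonhole: one more person must land in a zodiac sign that already has 14, giving it 15.
So 12 × 14 + 1 = 169 people are required.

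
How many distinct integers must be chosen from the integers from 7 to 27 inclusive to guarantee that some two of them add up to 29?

A set avoiding the sum 29 can contain at most one of each pair {x, 29−x}, plus the 5 elements whose complement lies outside the range.
The integers 15, …, 27 (13 of them) are such a set: any two sum to at least 15+16 = 31 > 29.
By the pigeonhole principle, any 14th integer completes one of the 8 pairs, so 14 choices force a sum of 29.

14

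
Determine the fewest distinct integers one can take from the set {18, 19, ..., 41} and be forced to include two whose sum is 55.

Two chosen integers sum to 55 exactly when both halves of some pair {x, 55−x} with 18 ≤ x ≤ 55−x ≤ 37 are chosen — 10 such pairs.
The remaining 4 elements (those with no distinct partner in range) can never complete a 55-sum, so the worst case takes all of them and one from each pair: 4 + 10 = 14.
The 15th integer has to be the second member of some pair, so 14 + 1 = 15.

15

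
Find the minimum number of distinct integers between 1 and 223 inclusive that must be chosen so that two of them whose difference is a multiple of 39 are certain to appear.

Integers whose pairwise differences are multiples of 39 are exactly those sharing a remainder mod 39. The 39 residue classes mod 39 are the pigeonholes.
With 39 integers one could put 1 in each residue class and have no class reach 2.
The 40th integer pushes some class to 2, so 39·1 + 1 = 40.

40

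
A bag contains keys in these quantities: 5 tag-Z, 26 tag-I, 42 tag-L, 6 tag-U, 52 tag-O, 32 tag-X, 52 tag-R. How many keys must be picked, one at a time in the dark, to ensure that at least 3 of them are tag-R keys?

In the worst case for collecting tag-R keys, every non-tag-R key comes out first.
There are 5 + 26 + 42 + 6 + 52 + 32 = 163 non-tag-R keys altogether.
After those, each further key must be tag-R, so 163 + 3 = 166 draws guarantee 3 tag-R keys.

166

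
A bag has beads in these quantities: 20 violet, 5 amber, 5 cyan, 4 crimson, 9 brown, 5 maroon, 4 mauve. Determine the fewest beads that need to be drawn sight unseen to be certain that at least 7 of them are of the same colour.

36

By the pigeonhole principle, put each drawn bead into a box by colour. The largest draw with every box below 7 takes min(count, 6) from each colour; colours with fewer than 6 contribute all they have.
Σ min(cᵢ, 6) = 6 + 5 + 5 + 4 + 6 + 5 + 4 = 35.
Draw number 35 + 1 = 36 must push one box to 7.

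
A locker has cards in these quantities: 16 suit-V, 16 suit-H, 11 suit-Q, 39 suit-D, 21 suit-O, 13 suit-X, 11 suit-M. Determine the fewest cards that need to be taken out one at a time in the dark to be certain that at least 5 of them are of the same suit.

By the pigeonhole principle, the 7 suits are the holes; the cards drawn are the pigeons.
To avoid 5 of any one suit, the worst case takes at most 4 of each suit.
That gives 4 + 4 + 4 + 4 + 4 + 4 + 4 = 28 cards with no suit reaching 5.
The next card forces some suit to 5, so 28 + 1 = 29.

29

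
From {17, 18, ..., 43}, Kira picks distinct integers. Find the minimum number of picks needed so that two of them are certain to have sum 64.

A set avoiding the sum 64 can contain at most one of each pair {x, 64−x}, plus the 5 elements whose complement lies outside the range or equal to its own complement.
The integers 17, …, 32 (16 of them) are such a set: any two sum to at least 17+18 = 35 and at most 31+32 = 63 < 64.
Pigeonhole: any 17th integer completes one of the 11 pairs, so 17 choices force a sum of 64.

17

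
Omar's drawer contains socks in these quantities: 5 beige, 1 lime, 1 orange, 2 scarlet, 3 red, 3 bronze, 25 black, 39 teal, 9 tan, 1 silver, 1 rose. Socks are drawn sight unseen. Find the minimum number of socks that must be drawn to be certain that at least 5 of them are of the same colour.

29

By the pigeonhole principle, the 11 colours are the holes; the socks drawn are the pigeons.
To avoid 5 of any one colour, the worst case takes at most 4 of each colour, or every sock of a colour that has fewer than 4.
That gives 4 + 1 + 1 + 2 + 3 + 3 + 4 + 4 + 4 + 1 + 1 = 28 socks with no colour reaching 5.
The next sock forces some colour to 5, so 28 + 1 = 29.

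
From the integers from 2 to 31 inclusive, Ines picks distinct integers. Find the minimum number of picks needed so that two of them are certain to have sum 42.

21

Group the elements by complementary pair {x, 42−x}: {11,31}, {12,30}, {13,29}, …, giving 10 two-element pairs, the single value 21 (it cannot pair with itself since the integers are distinct), and 9 integers whose partner 42−x falls outside [2,31].
By pigeonhole, treating each of those 20 groups as a pigeonhole, one can pick one integer per group — 20 integers — with no two summing to 42.
The 21st integer lands in an occupied pair, forcing a sum of 42.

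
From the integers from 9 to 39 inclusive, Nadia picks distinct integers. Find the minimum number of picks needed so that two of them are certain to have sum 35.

23

Two chosen integers sum to 35 exactly when both halves of some pair {x, 35−x} with 9 ≤ x ≤ 35−x ≤ 26 are chosen — 9 such pairs.
The remaining 13 elements (those with no distinct partner in range) can never complete a 35-sum, so the worst case takes all of them and one from each pair: 13 + 9 = 22.
Pigeonhole: the 23rd integer has to be the second member of some pair, so 22 + 1 = 23.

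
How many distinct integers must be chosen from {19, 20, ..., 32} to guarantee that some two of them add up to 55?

10

Two chosen integers sum to 55 exactly when both halves of some pair {x, 55−x} with 23 ≤ x ≤ 55−x ≤ 32 are chosen — 5 such pairs.
The remaining 4 elements (those with no distinct partner in range) can never complete a 55-sum, so the worst case takes all of them and one from each pair: 4 + 5 = 9.
Pigeonhole: the 10th integer has to be the second member of some pair, so 9 + 1 = 10.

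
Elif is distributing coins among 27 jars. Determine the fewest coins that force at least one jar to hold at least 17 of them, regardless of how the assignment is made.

433

With 432 coins one could put exactly 16 in each of the 27 jars, and no jar would reach 17.
By the pigeonhole principle, one more coin must land in a jar that already has 16, giving it 17.
So 27 × 16 + 1 = 433 coins are required.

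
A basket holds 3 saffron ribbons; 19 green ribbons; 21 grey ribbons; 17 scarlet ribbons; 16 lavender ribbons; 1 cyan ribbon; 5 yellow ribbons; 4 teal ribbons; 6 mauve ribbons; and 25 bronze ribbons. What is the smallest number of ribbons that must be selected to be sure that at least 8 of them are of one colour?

Pigeonhole: put each drawn ribbon into a box by colour. The largest draw with every box below 8 takes min(count, 7) from each colour; colours with fewer than 7 contribute all they have.
Σ min(cᵢ, 7) = 3 + 7 + 7 + 7 + 7 + 1 + 5 + 4 + 6 + 7 = 54.
Draw number 54 + 1 = 55 must push one box to 8.

55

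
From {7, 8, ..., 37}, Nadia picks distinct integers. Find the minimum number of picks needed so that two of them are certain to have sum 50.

Group the elements by complementary pair {x, 50−x}: {13,37}, {14,36}, {15,35}, …, giving 12 two-element pairs, the single value 25 (it cannot pair with itself since the integers are distinct), and 6 integers whose partner 50−x falls outside [7,37].
Treating each of those 19 groups as a pigeonhole, one can pick one integer per group — 19 integers — with no two summing to 50.
The 20th integer lands in an occupied pair, forcing a sum of 50.

20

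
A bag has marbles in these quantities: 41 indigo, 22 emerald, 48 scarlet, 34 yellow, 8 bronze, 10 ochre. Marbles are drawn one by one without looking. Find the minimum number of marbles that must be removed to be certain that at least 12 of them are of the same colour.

63

By the pigeonhole principle, put each drawn marble into a box by colour. The largest draw with every box below 12 takes min(count, 11) from each colour; colours with fewer than 11 contribute all they have.
Σ min(cᵢ, 11) = 11 + 11 + 11 + 11 + 8 + 10 = 62.
Draw number 62 + 1 = 63 must push one box to 12.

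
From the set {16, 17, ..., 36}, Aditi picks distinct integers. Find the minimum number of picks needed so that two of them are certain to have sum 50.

13

Two chosen integers sum to 50 exactly when both halves of some pair {x, 50−x} with 16 ≤ x ≤ 50−x ≤ 34 are chosen — 9 such pairs.
The remaining 3 elements (those with no distinct partner in range) can never complete a 50-sum, so the worst case takes all of them and one from each pair: 3 + 9 = 12.
Pigeonhole: the 13th integer has to be the second member of some pair, so 12 + 1 = 13.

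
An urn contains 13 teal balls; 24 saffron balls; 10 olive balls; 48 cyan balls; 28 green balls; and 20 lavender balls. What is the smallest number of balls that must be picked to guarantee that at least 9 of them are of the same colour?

49

An adversary could hand out at most 8 balls per colour: 8 + 8 + 8 + 8 + 8 + 8 = 48 balls and still no colour has 9.
One more ball lands in a colour already at 8, so 49 draws are enough and 48 are not.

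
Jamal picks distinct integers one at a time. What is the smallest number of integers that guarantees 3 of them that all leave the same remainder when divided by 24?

The 24 residue classes mod 24 are the pigeonholes.
With 48 integers one could put 2 in each residue class and have no class reach 3.
The 49th integer pushes some class to 3, so 24·2 + 1 = 49.

49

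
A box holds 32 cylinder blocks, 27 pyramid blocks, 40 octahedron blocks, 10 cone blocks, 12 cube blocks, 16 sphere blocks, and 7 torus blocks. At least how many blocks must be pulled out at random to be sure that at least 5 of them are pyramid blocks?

In the worst case for collecting pyramid blocks, every non-pyramid block comes out first.
There are 32 + 40 + 10 + 12 + 16 + 7 = 117 non-pyramid blocks altogether.
After those, each further block must be pyramid, so 117 + 5 = 122 draws guarantee 5 pyramid blocks.

122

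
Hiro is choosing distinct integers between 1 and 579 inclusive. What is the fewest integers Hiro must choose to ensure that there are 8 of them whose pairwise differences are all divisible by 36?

Integers whose pairwise differences are multiples of 36 are exactly those sharing a remainder mod 36. The 36 residue classes mod 36 are the pigeonholes.
With 252 integers one could put 7 in each residue class and have no class reach 8.
The 253rd integer pushes some class to 8, so 36·7 + 1 = 253.

253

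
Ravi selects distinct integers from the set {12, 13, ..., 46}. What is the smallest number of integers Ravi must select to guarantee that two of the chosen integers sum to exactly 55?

Group the elements by complementary pair {x, 55−x}: {12,43}, {13,42}, {14,41}, …, giving 16 two-element pairs and 3 integers whose partner 55−x falls outside [12,46].
Treating each of those 19 groups as a pigeonhole, one can pick one integer per group — 19 integers — with no two summing to 55.
The 20th integer lands in an occupied pair, forcing a sum of 55.

20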